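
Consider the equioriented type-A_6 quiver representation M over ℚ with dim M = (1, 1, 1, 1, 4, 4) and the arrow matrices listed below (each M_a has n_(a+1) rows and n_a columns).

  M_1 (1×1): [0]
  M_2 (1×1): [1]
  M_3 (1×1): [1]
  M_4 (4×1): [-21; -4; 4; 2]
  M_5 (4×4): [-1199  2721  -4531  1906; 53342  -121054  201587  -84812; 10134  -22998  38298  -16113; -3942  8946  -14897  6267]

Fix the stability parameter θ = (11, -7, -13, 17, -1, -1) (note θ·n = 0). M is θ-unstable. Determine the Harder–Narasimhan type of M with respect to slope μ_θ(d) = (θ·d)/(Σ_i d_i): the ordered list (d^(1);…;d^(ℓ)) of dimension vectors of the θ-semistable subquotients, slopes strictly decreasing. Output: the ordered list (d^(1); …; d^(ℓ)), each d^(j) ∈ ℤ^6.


Interval decomposition of M: I[1,1], I[2,6], I[5,5], I[5,6]^2, I[6,6].
HN type (ℓ=4): μ^(1)=11; μ^(2)=5; μ^(3)=-1; μ^(4)=-10

((1, 0, 0, 0, 0, 0); (0, 0, 0, 1, 1, 1); (0, 0, 0, 0, 3, 3); (0, 1, 1, 0, 0, 0))


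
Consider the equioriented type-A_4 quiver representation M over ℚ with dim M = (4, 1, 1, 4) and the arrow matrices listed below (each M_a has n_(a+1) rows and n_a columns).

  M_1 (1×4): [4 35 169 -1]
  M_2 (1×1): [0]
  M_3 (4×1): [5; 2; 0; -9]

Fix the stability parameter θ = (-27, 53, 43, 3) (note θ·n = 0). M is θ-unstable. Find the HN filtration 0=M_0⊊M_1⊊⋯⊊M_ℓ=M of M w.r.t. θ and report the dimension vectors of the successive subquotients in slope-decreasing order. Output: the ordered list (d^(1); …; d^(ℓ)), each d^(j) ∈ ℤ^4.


Barcode: M ≅ I[1,1]^3, I[1,2], I[3,4], I[4,4]^3. HN layers by μ_θ (4 steps, strictly decreasing):
  μ^(1)=53; μ^(2)=23; μ^(3)=3; μ^(4)=-27

((0, 1, 0, 0); (0, 0, 1, 1); (0, 0, 0, 3); (4, 0, 0, 0))


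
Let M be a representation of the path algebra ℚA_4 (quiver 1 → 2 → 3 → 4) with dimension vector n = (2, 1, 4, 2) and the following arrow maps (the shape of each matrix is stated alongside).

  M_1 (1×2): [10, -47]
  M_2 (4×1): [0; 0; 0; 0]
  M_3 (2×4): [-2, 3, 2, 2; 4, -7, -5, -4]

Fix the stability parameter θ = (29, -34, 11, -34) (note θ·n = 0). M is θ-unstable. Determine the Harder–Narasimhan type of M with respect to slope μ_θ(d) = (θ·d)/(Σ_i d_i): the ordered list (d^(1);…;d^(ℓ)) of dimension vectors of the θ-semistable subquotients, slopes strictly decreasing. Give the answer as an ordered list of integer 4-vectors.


Barcode: M ≅ I[1,1], I[1,2], I[3,3]^2, I[3,4]^2. HN layers by μ_θ (4 steps, strictly decreasing):
  μ^(1)=29; μ^(2)=11; μ^(3)=-5/2; μ^(4)=-23/2

((1, 0, 0, 0); (0, 0, 2, 0); (1, 1, 0, 0); (0, 0, 2, 2))


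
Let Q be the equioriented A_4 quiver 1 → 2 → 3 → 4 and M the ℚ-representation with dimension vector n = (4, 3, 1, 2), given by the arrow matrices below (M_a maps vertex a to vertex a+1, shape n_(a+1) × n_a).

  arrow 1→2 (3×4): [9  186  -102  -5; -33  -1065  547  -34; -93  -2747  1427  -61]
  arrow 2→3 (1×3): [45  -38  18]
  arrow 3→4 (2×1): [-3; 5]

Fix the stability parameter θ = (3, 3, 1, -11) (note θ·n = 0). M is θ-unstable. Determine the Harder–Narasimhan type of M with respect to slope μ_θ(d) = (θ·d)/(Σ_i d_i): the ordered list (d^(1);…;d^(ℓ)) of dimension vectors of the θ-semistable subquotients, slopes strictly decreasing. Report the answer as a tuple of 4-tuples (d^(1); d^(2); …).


Interval decomposition of M: I[1,1], I[1,2]^2, I[1,4], I[4,4].
HN type (ℓ=3): μ^(1)=3; μ^(2)=-1; μ^(3)=-11

((3, 2, 0, 0); (1, 1, 1, 1); (0, 0, 0, 1))


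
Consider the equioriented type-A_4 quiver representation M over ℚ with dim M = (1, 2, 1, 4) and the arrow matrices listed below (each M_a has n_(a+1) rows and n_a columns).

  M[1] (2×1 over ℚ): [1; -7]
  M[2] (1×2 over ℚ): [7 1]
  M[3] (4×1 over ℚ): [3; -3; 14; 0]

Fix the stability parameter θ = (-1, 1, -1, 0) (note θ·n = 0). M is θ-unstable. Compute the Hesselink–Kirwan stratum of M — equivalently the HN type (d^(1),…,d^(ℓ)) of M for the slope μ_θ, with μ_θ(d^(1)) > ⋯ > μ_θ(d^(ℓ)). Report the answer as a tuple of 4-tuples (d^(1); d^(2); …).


Interval decomposition of M: I[1,2], I[2,4], I[4,4]^3.
HN type (ℓ=3): μ^(1)=1; μ^(2)=0; μ^(3)=-1

((0, 1, 0, 0); (0, 1, 1, 4); (1, 0, 0, 0))


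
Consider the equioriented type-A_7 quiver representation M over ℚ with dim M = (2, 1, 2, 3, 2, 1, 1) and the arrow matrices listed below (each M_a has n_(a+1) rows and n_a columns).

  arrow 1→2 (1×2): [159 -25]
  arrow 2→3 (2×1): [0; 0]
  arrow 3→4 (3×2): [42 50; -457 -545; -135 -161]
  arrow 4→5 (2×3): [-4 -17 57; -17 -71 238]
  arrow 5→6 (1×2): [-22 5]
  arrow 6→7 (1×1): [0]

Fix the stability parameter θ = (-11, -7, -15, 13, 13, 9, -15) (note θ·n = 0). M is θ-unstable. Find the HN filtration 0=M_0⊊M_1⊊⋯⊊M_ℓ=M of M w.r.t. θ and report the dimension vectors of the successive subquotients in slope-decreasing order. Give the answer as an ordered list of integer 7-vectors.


Interval decomposition of M: I[1,1], I[1,2], I[3,5], I[3,6], I[4,4], I[7,7].
HN type (ℓ=5): μ^(1)=13; μ^(2)=35/3; μ^(3)=-7; μ^(4)=-11; μ^(5)=-15

((0, 0, 0, 2, 1, 0, 0); (0, 0, 0, 1, 1, 1, 0); (0, 1, 0, 0, 0, 0, 0); (2, 0, 0, 0, 0, 0, 0); (0, 0, 2, 0, 0, 0, 1))


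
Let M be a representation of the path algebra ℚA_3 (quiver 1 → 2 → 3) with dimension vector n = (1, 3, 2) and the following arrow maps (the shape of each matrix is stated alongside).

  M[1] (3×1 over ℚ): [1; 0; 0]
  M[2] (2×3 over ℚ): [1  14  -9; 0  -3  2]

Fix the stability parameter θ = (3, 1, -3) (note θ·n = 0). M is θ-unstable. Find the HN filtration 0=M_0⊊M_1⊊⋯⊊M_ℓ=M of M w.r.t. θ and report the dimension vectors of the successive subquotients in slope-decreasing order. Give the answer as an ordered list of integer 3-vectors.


Interval decomposition of M: I[1,3], I[2,2], I[2,3].
HN type (ℓ=3): μ^(1)=1; μ^(2)=1/3; μ^(3)=-1

((0, 1, 0); (1, 1, 1); (0, 1, 1))


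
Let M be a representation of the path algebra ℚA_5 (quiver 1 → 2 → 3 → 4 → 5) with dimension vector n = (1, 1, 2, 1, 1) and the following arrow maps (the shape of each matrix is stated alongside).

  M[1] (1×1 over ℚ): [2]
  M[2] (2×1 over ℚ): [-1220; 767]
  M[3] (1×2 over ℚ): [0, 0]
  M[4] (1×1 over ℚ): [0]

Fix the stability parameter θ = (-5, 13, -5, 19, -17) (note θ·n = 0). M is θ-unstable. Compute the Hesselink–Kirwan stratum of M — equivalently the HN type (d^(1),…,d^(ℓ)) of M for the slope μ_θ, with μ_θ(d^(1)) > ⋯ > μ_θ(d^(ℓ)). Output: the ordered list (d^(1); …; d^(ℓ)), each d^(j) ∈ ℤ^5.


Interval decomposition of M: I[1,3], I[3,3], I[4,4], I[5,5].
HN type (ℓ=4): μ^(1)=19; μ^(2)=4; μ^(3)=-5; μ^(4)=-17

((0, 0, 0, 1, 0); (0, 1, 1, 0, 0); (1, 0, 1, 0, 0); (0, 0, 0, 0, 1))


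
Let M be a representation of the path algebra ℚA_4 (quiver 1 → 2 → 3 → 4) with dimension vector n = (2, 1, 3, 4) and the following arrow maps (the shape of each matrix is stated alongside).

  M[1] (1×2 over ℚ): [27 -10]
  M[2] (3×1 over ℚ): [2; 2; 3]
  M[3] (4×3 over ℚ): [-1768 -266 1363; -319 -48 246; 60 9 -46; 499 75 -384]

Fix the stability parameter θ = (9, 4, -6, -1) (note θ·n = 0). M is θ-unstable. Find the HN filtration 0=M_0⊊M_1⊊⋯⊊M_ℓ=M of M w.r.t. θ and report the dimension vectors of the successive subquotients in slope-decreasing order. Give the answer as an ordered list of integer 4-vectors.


Via rank(M_{q-1}∘⋯∘M_p): M ≅ I[1,1], I[1,4], I[3,4]^2, I[4,4].
μ_θ-semistable layers: μ^(1)=9; μ^(2)=3/2; μ^(3)=-1; μ^(4)=-6

((1, 0, 0, 0); (1, 1, 1, 1); (0, 0, 0, 3); (0, 0, 2, 0))


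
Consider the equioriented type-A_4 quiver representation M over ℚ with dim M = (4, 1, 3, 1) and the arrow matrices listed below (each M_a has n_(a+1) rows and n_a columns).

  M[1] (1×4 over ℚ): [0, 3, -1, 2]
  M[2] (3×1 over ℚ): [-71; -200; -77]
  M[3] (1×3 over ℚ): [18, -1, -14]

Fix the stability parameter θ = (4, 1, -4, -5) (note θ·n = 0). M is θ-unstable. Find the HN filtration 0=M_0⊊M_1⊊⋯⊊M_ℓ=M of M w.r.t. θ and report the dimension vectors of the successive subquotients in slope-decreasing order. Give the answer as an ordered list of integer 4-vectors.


Interval decomposition of M: I[1,1]^3, I[1,3], I[3,3], I[3,4].
HN type (ℓ=4): μ^(1)=4; μ^(2)=1/3; μ^(3)=-4; μ^(4)=-9/2

((3, 0, 0, 0); (1, 1, 1, 0); (0, 0, 1, 0); (0, 0, 1, 1))


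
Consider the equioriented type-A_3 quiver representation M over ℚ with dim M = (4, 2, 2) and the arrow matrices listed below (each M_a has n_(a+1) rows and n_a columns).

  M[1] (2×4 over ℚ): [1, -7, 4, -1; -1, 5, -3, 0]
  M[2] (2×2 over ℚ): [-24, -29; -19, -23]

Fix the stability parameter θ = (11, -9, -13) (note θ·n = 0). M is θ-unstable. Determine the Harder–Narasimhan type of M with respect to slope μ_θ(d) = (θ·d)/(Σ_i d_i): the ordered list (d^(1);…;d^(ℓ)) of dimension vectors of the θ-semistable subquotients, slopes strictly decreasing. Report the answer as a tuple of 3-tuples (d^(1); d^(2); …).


Interval decomposition of M: I[1,1]^2, I[1,3]^2.
HN type (ℓ=2): μ^(1)=11; μ^(2)=-11/3

((2, 0, 0); (2, 2, 2))


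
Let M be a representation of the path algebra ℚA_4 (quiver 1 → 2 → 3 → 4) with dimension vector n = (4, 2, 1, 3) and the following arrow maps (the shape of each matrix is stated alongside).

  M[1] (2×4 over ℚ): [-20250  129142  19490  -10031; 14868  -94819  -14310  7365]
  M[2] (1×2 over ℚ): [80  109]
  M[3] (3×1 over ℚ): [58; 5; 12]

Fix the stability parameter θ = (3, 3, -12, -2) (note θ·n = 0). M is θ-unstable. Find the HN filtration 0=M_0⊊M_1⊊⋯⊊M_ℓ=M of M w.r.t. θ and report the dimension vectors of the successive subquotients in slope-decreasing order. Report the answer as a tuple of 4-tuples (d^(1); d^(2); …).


Interval decomposition of M: I[1,1]^2, I[1,2], I[1,4], I[4,4]^2.
HN type (ℓ=2): μ^(1)=3; μ^(2)=-2

((3, 1, 0, 0); (1, 1, 1, 3))


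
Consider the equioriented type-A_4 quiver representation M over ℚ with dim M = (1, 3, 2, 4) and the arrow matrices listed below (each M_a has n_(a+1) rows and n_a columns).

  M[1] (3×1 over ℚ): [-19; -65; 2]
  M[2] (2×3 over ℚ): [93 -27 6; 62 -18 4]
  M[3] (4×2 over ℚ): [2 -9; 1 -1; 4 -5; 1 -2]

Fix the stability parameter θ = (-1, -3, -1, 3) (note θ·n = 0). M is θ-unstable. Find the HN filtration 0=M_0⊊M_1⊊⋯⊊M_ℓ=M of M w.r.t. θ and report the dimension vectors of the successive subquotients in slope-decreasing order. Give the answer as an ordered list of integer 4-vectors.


Interval decomposition of M: I[1,2], I[2,2], I[2,4], I[3,4], I[4,4]^2.
HN type (ℓ=4): μ^(1)=3; μ^(2)=-1; μ^(3)=-2; μ^(4)=-3

((0, 0, 0, 4); (0, 0, 2, 0); (1, 1, 0, 0); (0, 2, 0, 0))


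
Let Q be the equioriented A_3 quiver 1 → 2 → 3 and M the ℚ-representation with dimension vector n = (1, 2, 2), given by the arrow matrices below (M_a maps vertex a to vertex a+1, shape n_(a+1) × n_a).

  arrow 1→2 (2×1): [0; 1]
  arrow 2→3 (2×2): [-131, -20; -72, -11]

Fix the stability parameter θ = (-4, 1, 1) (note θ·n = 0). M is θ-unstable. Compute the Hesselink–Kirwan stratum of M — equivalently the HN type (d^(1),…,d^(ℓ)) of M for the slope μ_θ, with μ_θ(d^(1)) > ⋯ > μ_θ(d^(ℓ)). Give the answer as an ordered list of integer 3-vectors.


Via rank(M_{q-1}∘⋯∘M_p): M ≅ I[1,3], I[2,3].
μ_θ-semistable layers: μ^(1)=1; μ^(2)=-4

((0, 2, 2); (1, 0, 0))


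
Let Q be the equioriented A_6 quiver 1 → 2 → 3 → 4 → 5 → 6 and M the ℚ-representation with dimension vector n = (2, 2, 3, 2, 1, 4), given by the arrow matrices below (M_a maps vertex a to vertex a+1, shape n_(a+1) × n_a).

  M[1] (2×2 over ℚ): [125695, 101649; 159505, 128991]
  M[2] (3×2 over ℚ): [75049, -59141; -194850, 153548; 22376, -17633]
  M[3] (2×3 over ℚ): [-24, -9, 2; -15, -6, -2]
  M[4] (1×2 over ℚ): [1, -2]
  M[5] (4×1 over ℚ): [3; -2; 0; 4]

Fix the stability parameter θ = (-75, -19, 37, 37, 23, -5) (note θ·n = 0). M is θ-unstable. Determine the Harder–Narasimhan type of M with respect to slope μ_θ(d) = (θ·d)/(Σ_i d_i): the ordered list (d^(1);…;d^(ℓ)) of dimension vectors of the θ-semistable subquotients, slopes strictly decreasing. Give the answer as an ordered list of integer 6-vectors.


Via rank(M_{q-1}∘⋯∘M_p): M ≅ I[1,1], I[1,3], I[2,4], I[3,6], I[6,6]^3.
μ_θ-semistable layers: μ^(1)=37; μ^(2)=23; μ^(3)=-5; μ^(4)=-19; μ^(5)=-75

((0, 0, 2, 1, 0, 0); (0, 0, 1, 1, 1, 1); (0, 0, 0, 0, 0, 3); (0, 2, 0, 0, 0, 0); (2, 0, 0, 0, 0, 0))


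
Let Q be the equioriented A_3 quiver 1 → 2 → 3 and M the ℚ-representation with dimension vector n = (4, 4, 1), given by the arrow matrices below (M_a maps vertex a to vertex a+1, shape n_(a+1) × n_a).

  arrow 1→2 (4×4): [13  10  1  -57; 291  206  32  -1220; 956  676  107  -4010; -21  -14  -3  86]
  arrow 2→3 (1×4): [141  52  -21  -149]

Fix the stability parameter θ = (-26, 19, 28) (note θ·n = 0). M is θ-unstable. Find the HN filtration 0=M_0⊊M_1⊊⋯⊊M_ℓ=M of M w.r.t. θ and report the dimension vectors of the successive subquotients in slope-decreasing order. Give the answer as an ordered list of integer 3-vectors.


Interval decomposition of M: I[1,1], I[1,2]^2, I[1,3], I[2,2].
HN type (ℓ=3): μ^(1)=28; μ^(2)=19; μ^(3)=-26

((0, 0, 1); (0, 4, 0); (4, 0, 0))


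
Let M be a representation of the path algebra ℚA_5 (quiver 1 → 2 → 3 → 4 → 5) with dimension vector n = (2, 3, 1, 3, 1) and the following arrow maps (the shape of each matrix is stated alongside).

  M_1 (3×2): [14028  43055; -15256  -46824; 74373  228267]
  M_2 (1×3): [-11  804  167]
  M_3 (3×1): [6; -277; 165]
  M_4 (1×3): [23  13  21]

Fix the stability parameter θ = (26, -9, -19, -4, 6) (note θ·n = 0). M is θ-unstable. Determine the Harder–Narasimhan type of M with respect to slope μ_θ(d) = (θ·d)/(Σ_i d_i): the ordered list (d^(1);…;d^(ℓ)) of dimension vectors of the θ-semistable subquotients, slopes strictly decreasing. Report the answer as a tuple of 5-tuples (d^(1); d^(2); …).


Barcode: M ≅ I[1,2], I[1,5], I[2,2], I[4,4]^2. HN layers by μ_θ (5 steps, strictly decreasing):
  μ^(1)=17/2; μ^(2)=6; μ^(3)=-3/2; μ^(4)=-4; μ^(5)=-9

((1, 1, 0, 0, 0); (0, 0, 0, 0, 1); (1, 1, 1, 1, 0); (0, 0, 0, 2, 0); (0, 1, 0, 0, 0))


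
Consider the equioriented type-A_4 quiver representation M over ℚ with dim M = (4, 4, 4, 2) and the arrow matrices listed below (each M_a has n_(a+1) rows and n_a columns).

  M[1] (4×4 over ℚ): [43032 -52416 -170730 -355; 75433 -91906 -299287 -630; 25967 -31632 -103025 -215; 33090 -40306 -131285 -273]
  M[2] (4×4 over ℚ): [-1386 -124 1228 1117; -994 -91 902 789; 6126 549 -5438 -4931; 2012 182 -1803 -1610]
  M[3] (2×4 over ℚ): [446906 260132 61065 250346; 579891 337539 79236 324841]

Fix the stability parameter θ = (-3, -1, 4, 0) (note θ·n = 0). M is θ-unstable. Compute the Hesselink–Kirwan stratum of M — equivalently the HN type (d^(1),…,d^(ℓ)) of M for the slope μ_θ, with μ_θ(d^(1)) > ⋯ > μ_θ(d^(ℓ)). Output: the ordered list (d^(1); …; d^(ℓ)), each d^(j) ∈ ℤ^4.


Interval decomposition of M: I[1,2], I[1,3], I[1,4]^2, I[3,3].
HN type (ℓ=4): μ^(1)=4; μ^(2)=2; μ^(3)=-1; μ^(4)=-3

((0, 0, 2, 0); (0, 0, 2, 2); (0, 4, 0, 0); (4, 0, 0, 0))


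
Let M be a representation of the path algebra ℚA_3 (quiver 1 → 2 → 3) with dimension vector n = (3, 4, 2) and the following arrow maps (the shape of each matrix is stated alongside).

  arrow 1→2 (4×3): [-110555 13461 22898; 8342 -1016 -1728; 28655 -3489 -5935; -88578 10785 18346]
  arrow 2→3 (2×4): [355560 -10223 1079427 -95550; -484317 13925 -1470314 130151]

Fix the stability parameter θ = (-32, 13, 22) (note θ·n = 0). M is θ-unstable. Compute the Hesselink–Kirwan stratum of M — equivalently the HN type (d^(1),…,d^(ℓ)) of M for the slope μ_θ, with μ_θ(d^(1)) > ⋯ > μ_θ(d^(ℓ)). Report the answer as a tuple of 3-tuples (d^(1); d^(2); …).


Barcode: M ≅ I[1,2], I[1,3]^2, I[2,2]. HN layers by μ_θ (3 steps, strictly decreasing):
  μ^(1)=22; μ^(2)=13; μ^(3)=-32

((0, 0, 2); (0, 4, 0); (3, 0, 0))


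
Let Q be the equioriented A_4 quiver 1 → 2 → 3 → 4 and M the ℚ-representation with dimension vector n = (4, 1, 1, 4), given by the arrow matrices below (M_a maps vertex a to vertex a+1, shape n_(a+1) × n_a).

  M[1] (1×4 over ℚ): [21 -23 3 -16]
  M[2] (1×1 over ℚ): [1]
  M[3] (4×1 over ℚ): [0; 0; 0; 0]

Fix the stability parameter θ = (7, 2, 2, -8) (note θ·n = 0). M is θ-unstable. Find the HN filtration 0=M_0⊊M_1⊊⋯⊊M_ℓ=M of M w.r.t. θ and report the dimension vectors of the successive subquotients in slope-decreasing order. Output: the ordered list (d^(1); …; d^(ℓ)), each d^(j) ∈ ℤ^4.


Barcode: M ≅ I[1,1]^3, I[1,3], I[4,4]^4. HN layers by μ_θ (3 steps, strictly decreasing):
  μ^(1)=7; μ^(2)=11/3; μ^(3)=-8

((3, 0, 0, 0); (1, 1, 1, 0); (0, 0, 0, 4))


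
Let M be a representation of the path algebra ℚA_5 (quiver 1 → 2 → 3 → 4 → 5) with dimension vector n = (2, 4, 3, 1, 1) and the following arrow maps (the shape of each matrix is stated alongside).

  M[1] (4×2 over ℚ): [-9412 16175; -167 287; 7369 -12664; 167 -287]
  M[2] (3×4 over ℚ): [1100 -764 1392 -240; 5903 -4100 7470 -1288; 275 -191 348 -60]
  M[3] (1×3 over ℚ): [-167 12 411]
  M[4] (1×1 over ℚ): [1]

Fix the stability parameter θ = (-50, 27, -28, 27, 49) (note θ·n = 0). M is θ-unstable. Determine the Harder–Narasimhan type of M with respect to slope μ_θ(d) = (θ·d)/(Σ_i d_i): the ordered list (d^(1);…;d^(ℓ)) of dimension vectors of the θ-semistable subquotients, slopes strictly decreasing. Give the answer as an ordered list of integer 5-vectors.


Interval decomposition of M: I[1,3], I[1,5], I[2,2]^2, I[3,3].
HN type (ℓ=5): μ^(1)=49; μ^(2)=27; μ^(3)=-1/2; μ^(4)=-28; μ^(5)=-50

((0, 0, 0, 0, 1); (0, 2, 0, 1, 0); (0, 2, 2, 0, 0); (0, 0, 1, 0, 0); (2, 0, 0, 0, 0))


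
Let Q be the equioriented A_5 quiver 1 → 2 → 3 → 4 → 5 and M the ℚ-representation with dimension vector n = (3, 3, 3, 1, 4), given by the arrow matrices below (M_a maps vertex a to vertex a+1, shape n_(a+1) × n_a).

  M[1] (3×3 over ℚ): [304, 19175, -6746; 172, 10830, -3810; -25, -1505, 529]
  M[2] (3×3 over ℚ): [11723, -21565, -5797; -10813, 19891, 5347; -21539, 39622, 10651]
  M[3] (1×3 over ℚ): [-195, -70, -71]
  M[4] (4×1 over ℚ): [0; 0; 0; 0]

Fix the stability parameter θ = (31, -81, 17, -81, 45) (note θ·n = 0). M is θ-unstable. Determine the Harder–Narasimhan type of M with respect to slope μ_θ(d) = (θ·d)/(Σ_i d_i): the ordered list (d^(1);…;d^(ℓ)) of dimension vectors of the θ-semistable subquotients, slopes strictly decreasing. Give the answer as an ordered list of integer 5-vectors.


Via rank(M_{q-1}∘⋯∘M_p): M ≅ I[1,2], I[1,3], I[1,4], I[3,3], I[5,5]^4.
μ_θ-semistable layers: μ^(1)=45; μ^(2)=17; μ^(3)=-25; μ^(4)=-57/2

((0, 0, 0, 0, 4); (0, 0, 2, 0, 0); (2, 2, 0, 0, 0); (1, 1, 1, 1, 0))


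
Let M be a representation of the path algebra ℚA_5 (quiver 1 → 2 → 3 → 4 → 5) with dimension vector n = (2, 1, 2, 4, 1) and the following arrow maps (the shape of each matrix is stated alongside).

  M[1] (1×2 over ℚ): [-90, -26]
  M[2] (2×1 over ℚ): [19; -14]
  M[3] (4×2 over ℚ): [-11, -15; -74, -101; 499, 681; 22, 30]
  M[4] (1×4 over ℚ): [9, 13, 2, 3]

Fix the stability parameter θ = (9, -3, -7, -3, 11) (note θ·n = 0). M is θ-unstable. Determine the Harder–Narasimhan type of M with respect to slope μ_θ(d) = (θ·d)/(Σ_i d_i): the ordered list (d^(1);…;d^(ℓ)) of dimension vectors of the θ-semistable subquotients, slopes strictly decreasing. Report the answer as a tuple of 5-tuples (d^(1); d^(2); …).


Barcode: M ≅ I[1,1], I[1,5], I[3,4], I[4,4]^2. HN layers by μ_θ (5 steps, strictly decreasing):
  μ^(1)=11; μ^(2)=9; μ^(3)=-1; μ^(4)=-3; μ^(5)=-7

((0, 0, 0, 0, 1); (1, 0, 0, 0, 0); (1, 1, 1, 1, 0); (0, 0, 0, 3, 0); (0, 0, 1, 0, 0))


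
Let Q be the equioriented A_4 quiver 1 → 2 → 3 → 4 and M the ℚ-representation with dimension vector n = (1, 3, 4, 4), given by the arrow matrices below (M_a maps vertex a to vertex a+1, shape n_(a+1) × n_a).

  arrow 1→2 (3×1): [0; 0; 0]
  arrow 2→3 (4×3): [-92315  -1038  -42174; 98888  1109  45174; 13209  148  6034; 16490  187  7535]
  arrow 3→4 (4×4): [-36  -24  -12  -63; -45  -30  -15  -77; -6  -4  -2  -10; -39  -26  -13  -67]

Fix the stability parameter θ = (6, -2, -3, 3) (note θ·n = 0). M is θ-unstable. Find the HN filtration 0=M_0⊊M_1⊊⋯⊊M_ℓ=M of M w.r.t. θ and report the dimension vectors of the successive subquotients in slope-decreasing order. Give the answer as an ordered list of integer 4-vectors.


Barcode: M ≅ I[1,1], I[2,3]^2, I[2,4], I[3,4], I[4,4]^2. HN layers by μ_θ (4 steps, strictly decreasing):
  μ^(1)=6; μ^(2)=3; μ^(3)=-5/2; μ^(4)=-3

((1, 0, 0, 0); (0, 0, 0, 4); (0, 3, 3, 0); (0, 0, 1, 0))


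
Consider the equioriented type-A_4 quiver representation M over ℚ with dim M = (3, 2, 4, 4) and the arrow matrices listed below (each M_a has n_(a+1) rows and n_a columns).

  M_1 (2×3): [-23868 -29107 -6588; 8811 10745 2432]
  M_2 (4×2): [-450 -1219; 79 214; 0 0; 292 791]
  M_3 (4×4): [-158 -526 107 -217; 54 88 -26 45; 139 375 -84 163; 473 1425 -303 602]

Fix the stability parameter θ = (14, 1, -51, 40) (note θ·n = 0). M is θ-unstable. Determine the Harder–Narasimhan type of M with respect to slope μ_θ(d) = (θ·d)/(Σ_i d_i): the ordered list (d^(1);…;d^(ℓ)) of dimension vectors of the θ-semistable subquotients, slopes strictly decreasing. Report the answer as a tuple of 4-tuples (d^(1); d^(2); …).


Barcode: M ≅ I[1,1], I[1,4]^2, I[3,3], I[3,4], I[4,4]. HN layers by μ_θ (4 steps, strictly decreasing):
  μ^(1)=40; μ^(2)=14; μ^(3)=-12; μ^(4)=-51

((0, 0, 0, 4); (1, 0, 0, 0); (2, 2, 2, 0); (0, 0, 2, 0))


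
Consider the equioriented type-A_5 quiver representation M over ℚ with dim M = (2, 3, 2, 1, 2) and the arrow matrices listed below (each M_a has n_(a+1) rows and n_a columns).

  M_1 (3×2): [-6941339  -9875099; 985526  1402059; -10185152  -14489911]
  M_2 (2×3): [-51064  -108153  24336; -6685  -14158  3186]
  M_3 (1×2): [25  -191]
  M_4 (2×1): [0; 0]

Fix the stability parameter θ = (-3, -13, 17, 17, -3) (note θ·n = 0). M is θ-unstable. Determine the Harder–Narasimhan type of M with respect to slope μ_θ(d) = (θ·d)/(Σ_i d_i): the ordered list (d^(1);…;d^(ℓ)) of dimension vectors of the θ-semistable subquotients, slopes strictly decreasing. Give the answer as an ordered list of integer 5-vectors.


Via rank(M_{q-1}∘⋯∘M_p): M ≅ I[1,3], I[1,4], I[2,2], I[5,5]^2.
μ_θ-semistable layers: μ^(1)=17; μ^(2)=-3; μ^(3)=-8; μ^(4)=-13

((0, 0, 2, 1, 0); (0, 0, 0, 0, 2); (2, 2, 0, 0, 0); (0, 1, 0, 0, 0))


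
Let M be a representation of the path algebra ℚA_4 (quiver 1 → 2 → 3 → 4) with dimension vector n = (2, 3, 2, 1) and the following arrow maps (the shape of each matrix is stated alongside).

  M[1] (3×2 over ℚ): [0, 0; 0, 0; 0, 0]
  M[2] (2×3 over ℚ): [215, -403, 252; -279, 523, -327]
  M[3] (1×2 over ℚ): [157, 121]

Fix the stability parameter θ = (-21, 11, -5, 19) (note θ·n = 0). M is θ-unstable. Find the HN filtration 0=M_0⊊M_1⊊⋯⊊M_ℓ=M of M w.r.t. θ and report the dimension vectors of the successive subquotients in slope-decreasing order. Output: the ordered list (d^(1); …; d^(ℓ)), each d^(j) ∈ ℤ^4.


Via rank(M_{q-1}∘⋯∘M_p): M ≅ I[1,1]^2, I[2,2], I[2,3], I[2,4].
μ_θ-semistable layers: μ^(1)=19; μ^(2)=11; μ^(3)=3; μ^(4)=-21

((0, 0, 0, 1); (0, 1, 0, 0); (0, 2, 2, 0); (2, 0, 0, 0))


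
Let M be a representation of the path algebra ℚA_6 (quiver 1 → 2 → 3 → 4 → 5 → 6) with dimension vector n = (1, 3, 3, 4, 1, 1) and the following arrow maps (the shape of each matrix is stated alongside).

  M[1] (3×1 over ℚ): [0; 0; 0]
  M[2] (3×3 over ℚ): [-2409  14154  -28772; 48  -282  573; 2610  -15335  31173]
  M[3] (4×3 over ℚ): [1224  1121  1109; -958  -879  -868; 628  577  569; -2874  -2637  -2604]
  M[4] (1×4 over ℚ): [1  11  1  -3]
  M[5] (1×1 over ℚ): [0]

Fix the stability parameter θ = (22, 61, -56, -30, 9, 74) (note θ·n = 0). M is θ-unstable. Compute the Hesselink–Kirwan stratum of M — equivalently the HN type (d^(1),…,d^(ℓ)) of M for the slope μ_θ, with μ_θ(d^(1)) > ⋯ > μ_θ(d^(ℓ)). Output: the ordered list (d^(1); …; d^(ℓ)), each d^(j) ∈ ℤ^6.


Interval decomposition of M: I[1,1], I[2,4]^2, I[2,5], I[4,4], I[6,6].
HN type (ℓ=5): μ^(1)=74; μ^(2)=22; μ^(3)=9; μ^(4)=-25/3; μ^(5)=-30

((0, 0, 0, 0, 0, 1); (1, 0, 0, 0, 0, 0); (0, 0, 0, 0, 1, 0); (0, 3, 3, 3, 0, 0); (0, 0, 0, 1, 0, 0))


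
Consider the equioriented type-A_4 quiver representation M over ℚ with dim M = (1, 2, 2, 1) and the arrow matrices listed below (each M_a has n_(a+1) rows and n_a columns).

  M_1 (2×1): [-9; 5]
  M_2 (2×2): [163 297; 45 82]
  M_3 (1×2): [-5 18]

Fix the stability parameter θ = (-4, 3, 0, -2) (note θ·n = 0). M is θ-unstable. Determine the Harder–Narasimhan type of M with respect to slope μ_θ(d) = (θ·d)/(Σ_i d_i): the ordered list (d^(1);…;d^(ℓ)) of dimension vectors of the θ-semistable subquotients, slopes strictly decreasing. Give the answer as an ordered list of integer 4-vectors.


Barcode: M ≅ I[1,3], I[2,4]. HN layers by μ_θ (3 steps, strictly decreasing):
  μ^(1)=3/2; μ^(2)=1/3; μ^(3)=-4

((0, 1, 1, 0); (0, 1, 1, 1); (1, 0, 0, 0))


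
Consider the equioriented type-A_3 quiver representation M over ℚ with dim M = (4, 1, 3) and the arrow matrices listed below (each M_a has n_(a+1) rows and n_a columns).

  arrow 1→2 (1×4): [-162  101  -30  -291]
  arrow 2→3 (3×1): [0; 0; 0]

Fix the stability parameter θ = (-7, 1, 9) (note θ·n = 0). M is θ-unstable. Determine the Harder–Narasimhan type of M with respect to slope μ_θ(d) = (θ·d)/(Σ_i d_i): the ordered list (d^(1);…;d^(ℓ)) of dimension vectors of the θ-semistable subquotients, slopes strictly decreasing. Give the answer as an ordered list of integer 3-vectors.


Barcode: M ≅ I[1,1]^3, I[1,2], I[3,3]^3. HN layers by μ_θ (3 steps, strictly decreasing):
  μ^(1)=9; μ^(2)=1; μ^(3)=-7

((0, 0, 3); (0, 1, 0); (4, 0, 0))


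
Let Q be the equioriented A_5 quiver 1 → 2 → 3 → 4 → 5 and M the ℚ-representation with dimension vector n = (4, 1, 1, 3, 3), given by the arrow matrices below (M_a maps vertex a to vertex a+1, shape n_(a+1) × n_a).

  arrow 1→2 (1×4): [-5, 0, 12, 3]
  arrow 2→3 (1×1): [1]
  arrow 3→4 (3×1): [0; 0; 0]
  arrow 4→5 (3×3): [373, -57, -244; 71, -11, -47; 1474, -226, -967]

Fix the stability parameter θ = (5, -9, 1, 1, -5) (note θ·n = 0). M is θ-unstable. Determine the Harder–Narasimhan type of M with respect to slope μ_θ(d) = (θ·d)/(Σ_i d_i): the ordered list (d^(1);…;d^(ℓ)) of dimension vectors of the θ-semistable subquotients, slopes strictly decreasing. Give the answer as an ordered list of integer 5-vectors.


Barcode: M ≅ I[1,1]^3, I[1,3], I[4,4], I[4,5]^2, I[5,5]. HN layers by μ_θ (4 steps, strictly decreasing):
  μ^(1)=5; μ^(2)=1; μ^(3)=-2; μ^(4)=-5

((3, 0, 0, 0, 0); (0, 0, 1, 1, 0); (1, 1, 0, 2, 2); (0, 0, 0, 0, 1))


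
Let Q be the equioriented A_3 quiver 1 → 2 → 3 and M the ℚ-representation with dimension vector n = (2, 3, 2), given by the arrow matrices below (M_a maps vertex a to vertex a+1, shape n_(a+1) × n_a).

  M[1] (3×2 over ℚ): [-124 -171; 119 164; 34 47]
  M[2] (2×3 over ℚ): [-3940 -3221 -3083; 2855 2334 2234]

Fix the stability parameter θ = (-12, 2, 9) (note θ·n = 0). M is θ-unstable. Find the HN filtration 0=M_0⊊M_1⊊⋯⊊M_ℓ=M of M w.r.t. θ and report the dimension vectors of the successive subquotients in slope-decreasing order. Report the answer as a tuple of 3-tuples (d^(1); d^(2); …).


Barcode: M ≅ I[1,3]^2, I[2,2]. HN layers by μ_θ (3 steps, strictly decreasing):
  μ^(1)=9; μ^(2)=2; μ^(3)=-12

((0, 0, 2); (0, 3, 0); (2, 0, 0))


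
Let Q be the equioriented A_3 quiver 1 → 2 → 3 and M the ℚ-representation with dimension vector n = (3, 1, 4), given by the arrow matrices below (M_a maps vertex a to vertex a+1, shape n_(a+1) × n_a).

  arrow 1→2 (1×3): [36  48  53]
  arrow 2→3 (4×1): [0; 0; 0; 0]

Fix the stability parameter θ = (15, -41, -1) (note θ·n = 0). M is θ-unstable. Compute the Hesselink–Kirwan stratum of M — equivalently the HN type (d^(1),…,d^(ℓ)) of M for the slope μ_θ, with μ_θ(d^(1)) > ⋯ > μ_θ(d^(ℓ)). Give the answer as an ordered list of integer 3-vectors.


Via rank(M_{q-1}∘⋯∘M_p): M ≅ I[1,1]^2, I[1,2], I[3,3]^4.
μ_θ-semistable layers: μ^(1)=15; μ^(2)=-1; μ^(3)=-13

((2, 0, 0); (0, 0, 4); (1, 1, 0))


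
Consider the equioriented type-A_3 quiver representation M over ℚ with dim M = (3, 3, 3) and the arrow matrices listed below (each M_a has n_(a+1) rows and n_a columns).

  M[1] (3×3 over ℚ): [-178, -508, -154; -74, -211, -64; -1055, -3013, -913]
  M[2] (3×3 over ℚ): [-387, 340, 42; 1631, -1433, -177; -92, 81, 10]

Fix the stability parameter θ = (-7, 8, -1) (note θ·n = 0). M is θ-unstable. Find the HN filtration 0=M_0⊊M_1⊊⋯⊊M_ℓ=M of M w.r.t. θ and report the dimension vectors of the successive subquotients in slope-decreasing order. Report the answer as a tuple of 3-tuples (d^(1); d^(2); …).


Via rank(M_{q-1}∘⋯∘M_p): M ≅ I[1,1], I[1,3]^2, I[2,3].
μ_θ-semistable layers: μ^(1)=7/2; μ^(2)=-7

((0, 3, 3); (3, 0, 0))


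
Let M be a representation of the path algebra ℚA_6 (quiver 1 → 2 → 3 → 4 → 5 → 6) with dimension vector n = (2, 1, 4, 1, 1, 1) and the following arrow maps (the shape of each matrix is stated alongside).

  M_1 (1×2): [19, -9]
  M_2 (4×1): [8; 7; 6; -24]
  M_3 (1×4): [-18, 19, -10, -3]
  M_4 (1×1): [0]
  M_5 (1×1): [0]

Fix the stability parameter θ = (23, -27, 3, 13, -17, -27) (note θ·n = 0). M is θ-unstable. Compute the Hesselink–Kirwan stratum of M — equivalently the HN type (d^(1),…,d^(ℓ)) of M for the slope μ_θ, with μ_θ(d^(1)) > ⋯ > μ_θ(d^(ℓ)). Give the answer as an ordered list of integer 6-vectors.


Barcode: M ≅ I[1,1], I[1,4], I[3,3]^3, I[5,5], I[6,6]. HN layers by μ_θ (6 steps, strictly decreasing):
  μ^(1)=23; μ^(2)=13; μ^(3)=3; μ^(4)=-2; μ^(5)=-17; μ^(6)=-27

((1, 0, 0, 0, 0, 0); (0, 0, 0, 1, 0, 0); (0, 0, 4, 0, 0, 0); (1, 1, 0, 0, 0, 0); (0, 0, 0, 0, 1, 0); (0, 0, 0, 0, 0, 1))


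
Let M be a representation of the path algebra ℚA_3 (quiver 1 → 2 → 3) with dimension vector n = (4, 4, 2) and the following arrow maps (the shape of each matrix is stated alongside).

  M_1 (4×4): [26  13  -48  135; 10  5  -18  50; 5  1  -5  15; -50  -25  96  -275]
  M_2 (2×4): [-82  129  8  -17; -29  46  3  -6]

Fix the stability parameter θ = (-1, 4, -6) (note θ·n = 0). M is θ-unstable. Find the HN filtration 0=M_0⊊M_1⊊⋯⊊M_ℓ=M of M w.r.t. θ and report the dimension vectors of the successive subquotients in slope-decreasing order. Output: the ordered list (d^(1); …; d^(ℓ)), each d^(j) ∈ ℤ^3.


Via rank(M_{q-1}∘⋯∘M_p): M ≅ I[1,1], I[1,2], I[1,3]^2, I[2,2].
μ_θ-semistable layers: μ^(1)=4; μ^(2)=-1

((0, 2, 0); (4, 2, 2))


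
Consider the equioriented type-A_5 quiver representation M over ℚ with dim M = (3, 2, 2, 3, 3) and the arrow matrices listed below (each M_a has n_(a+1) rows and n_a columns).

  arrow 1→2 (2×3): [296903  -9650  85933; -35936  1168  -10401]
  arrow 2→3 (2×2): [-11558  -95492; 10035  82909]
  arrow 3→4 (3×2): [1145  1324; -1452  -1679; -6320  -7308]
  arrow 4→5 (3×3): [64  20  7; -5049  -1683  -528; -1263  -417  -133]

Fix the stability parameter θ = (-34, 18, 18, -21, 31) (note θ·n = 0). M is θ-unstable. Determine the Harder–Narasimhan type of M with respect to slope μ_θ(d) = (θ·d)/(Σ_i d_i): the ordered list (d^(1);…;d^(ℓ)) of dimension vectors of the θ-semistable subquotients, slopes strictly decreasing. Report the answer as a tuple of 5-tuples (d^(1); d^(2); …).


Interval decomposition of M: I[1,1], I[1,4], I[1,5], I[4,5], I[5,5].
HN type (ℓ=4): μ^(1)=31; μ^(2)=5; μ^(3)=-21; μ^(4)=-34

((0, 0, 0, 0, 3); (0, 2, 2, 2, 0); (0, 0, 0, 1, 0); (3, 0, 0, 0, 0))


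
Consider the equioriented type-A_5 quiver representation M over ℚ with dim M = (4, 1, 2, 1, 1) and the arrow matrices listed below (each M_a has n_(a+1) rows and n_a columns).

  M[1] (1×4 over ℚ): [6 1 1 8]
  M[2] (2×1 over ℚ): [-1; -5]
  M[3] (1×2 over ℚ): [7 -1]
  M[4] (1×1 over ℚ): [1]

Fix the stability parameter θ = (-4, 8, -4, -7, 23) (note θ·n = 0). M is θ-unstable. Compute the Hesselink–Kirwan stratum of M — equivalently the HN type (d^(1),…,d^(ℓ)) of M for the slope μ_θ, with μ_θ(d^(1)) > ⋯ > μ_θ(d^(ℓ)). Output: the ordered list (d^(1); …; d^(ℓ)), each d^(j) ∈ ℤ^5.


Via rank(M_{q-1}∘⋯∘M_p): M ≅ I[1,1]^3, I[1,5], I[3,3].
μ_θ-semistable layers: μ^(1)=23; μ^(2)=-1; μ^(3)=-4

((0, 0, 0, 0, 1); (0, 1, 1, 1, 0); (4, 0, 1, 0, 0))


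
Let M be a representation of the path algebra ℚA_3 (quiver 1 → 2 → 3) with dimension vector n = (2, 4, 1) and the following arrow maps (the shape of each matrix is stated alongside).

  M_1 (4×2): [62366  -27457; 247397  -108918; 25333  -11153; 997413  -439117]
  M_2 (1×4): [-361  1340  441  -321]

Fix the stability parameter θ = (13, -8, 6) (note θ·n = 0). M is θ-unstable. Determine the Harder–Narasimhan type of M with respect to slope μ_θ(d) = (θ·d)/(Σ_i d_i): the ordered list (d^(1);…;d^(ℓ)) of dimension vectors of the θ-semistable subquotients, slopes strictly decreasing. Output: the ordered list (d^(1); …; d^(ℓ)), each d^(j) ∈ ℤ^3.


Interval decomposition of M: I[1,2], I[1,3], I[2,2]^2.
HN type (ℓ=3): μ^(1)=6; μ^(2)=5/2; μ^(3)=-8

((0, 0, 1); (2, 2, 0); (0, 2, 0))


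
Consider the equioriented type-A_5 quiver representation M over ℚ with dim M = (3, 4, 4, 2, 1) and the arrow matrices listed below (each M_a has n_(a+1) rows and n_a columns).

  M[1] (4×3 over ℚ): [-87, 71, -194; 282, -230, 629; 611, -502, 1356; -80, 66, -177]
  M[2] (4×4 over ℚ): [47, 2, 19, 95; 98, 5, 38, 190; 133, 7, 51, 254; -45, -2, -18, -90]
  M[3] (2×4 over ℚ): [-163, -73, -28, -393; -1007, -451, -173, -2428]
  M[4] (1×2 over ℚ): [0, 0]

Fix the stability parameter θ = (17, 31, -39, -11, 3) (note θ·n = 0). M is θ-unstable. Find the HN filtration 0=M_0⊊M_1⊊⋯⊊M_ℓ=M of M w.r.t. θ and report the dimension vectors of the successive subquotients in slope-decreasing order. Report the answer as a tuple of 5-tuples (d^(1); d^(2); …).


Barcode: M ≅ I[1,3], I[1,4]^2, I[2,3], I[5,5]. HN layers by μ_θ (3 steps, strictly decreasing):
  μ^(1)=3; μ^(2)=-1/2; μ^(3)=-4

((1, 1, 1, 0, 1); (2, 2, 2, 2, 0); (0, 1, 1, 0, 0))


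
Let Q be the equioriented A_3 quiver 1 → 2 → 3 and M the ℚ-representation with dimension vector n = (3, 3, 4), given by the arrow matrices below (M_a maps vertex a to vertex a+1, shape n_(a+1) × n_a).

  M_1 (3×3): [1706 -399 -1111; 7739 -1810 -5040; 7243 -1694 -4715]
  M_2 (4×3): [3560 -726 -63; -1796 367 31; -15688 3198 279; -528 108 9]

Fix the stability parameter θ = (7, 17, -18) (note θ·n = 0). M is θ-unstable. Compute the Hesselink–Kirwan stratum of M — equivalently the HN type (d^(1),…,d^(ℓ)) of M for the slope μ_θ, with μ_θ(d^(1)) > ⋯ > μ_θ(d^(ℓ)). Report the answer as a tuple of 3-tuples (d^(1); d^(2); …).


Interval decomposition of M: I[1,2], I[1,3]^2, I[3,3]^2.
HN type (ℓ=4): μ^(1)=17; μ^(2)=7; μ^(3)=2; μ^(4)=-18

((0, 1, 0); (1, 0, 0); (2, 2, 2); (0, 0, 2))


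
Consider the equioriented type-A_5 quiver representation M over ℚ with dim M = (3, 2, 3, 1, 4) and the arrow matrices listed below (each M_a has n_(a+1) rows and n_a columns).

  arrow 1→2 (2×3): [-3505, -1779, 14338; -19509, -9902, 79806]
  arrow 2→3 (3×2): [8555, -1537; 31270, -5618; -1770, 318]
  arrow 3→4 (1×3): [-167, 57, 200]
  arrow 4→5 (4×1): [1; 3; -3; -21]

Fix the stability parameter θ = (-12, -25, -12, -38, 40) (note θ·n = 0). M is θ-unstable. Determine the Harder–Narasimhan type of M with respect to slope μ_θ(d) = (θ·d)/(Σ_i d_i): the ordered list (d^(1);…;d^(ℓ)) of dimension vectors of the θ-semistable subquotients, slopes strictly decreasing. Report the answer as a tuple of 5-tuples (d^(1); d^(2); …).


Barcode: M ≅ I[1,1], I[1,2], I[1,5], I[3,3]^2, I[5,5]^3. HN layers by μ_θ (4 steps, strictly decreasing):
  μ^(1)=40; μ^(2)=-12; μ^(3)=-37/2; μ^(4)=-87/4

((0, 0, 0, 0, 4); (1, 0, 2, 0, 0); (1, 1, 0, 0, 0); (1, 1, 1, 1, 0))


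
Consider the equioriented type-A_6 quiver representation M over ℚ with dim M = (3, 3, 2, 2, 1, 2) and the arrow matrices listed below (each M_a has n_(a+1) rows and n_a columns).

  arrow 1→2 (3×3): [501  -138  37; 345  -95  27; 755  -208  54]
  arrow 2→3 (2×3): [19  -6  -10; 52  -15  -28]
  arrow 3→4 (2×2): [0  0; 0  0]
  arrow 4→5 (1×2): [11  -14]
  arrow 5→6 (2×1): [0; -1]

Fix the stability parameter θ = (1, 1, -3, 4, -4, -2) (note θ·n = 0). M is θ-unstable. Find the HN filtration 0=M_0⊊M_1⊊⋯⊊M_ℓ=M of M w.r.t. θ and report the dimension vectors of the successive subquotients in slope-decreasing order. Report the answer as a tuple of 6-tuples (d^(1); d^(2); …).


Via rank(M_{q-1}∘⋯∘M_p): M ≅ I[1,2], I[1,3]^2, I[4,4], I[4,6], I[6,6].
μ_θ-semistable layers: μ^(1)=4; μ^(2)=1; μ^(3)=-1/3; μ^(4)=-2/3; μ^(5)=-2

((0, 0, 0, 1, 0, 0); (1, 1, 0, 0, 0, 0); (2, 2, 2, 0, 0, 0); (0, 0, 0, 1, 1, 1); (0, 0, 0, 0, 0, 1))


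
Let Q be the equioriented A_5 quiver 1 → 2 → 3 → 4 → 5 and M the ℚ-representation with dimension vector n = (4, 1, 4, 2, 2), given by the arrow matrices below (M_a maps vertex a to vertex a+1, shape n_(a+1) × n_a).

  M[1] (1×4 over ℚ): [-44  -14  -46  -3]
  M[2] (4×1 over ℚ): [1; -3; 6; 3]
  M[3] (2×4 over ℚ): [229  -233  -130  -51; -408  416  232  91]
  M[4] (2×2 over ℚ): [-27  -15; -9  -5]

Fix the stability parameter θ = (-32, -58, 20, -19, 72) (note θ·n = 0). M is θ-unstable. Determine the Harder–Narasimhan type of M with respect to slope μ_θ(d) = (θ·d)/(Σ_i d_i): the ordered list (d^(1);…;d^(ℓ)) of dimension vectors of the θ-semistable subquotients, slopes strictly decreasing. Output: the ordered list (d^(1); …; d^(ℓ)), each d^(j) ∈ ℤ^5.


Via rank(M_{q-1}∘⋯∘M_p): M ≅ I[1,1]^3, I[1,4], I[3,3]^2, I[3,5], I[5,5].
μ_θ-semistable layers: μ^(1)=72; μ^(2)=20; μ^(3)=1/2; μ^(4)=-32; μ^(5)=-45

((0, 0, 0, 0, 2); (0, 0, 2, 0, 0); (0, 0, 2, 2, 0); (3, 0, 0, 0, 0); (1, 1, 0, 0, 0))


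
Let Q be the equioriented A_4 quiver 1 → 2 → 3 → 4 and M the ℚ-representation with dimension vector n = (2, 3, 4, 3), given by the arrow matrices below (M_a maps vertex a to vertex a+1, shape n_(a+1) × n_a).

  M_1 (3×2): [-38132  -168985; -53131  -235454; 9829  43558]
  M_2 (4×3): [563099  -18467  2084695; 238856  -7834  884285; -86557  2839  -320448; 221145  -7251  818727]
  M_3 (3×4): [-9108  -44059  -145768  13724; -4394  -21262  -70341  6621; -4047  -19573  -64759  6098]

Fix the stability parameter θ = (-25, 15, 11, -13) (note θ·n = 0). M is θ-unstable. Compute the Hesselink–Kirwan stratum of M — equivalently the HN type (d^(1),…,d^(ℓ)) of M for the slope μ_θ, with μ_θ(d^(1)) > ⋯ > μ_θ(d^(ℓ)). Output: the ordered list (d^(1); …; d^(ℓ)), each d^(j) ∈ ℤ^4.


Interval decomposition of M: I[1,3], I[1,4], I[2,4], I[3,4].
HN type (ℓ=4): μ^(1)=13; μ^(2)=13/3; μ^(3)=-1; μ^(4)=-25

((0, 1, 1, 0); (0, 2, 2, 2); (0, 0, 1, 1); (2, 0, 0, 0))


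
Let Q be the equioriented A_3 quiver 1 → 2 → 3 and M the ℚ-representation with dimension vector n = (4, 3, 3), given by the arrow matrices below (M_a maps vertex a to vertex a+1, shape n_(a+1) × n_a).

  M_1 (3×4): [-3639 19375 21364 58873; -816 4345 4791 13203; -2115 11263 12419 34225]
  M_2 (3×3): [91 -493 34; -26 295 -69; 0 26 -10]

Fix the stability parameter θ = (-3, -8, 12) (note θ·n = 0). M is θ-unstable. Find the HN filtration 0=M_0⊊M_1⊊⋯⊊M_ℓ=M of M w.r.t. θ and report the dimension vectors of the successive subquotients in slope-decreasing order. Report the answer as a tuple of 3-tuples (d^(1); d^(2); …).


Via rank(M_{q-1}∘⋯∘M_p): M ≅ I[1,1], I[1,2], I[1,3]^2, I[3,3].
μ_θ-semistable layers: μ^(1)=12; μ^(2)=-3; μ^(3)=-11/2

((0, 0, 3); (1, 0, 0); (3, 3, 0))
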